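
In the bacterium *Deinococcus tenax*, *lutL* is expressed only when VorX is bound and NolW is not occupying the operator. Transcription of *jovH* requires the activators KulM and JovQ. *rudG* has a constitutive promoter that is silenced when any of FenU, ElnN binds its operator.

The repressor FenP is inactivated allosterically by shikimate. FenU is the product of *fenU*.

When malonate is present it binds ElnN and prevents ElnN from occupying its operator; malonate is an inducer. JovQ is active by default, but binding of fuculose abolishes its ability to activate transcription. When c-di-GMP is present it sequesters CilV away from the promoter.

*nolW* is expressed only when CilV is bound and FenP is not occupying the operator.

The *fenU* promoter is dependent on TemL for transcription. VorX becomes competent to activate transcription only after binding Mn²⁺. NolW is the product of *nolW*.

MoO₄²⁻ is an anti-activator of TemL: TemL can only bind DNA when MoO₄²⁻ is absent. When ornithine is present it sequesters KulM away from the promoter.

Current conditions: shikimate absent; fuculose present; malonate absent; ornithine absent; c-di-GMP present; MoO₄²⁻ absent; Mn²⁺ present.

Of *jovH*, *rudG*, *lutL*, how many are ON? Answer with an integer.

1

Ornithine is absent, so KulM is active.
Fuculose is present, so JovQ is inactive.
Required activator JovQ is absent, so *jovH* is not transcribed.
→ *jovH* is OFF.
MoO₄²⁻ is absent, so TemL is active.
No repressor is bound and TemL is active, so *fenU* is transcribed.
So FenU is produced and active.
Malonate is absent, so ElnN is active.
With repressor FenU bound, *rudG* is not transcribed.
→ *rudG* is OFF.
Mn²⁺ is present, so VorX is active.
Shikimate is absent, so FenP is active.
c-di-GMP is present, so CilV is inactive.
With repressor FenP bound, *nolW* is not transcribed.
So NolW is not produced.
No repressor is bound and VorX is active, so *lutL* is transcribed.
→ *lutL* is ON.
1 of the 3 genes is transcribed.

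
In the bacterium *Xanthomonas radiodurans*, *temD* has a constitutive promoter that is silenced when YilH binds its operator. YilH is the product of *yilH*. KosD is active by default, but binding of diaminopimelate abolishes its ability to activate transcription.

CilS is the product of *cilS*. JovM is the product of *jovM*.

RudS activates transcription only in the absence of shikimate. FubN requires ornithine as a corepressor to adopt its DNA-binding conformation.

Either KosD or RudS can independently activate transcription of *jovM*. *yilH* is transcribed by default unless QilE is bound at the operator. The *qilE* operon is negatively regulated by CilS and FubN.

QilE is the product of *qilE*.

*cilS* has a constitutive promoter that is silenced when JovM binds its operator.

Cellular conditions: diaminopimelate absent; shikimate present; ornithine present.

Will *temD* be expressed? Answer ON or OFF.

Diaminopimelate is absent, so KosD is active.
Shikimate is present, so RudS is inactive.
Activator KosD is present, so *jovM* is transcribed.
So JovM is produced and active.
With repressor JovM bound, *cilS* is not transcribed.
So CilS is not produced.
Ornithine is present, so FubN is active.
With repressor FubN bound, *qilE* is not transcribed.
So QilE is not produced.
With no repressor bound, *yilH* is transcribed.
So YilH is produced and active.
With repressor YilH bound, *temD* is not transcribed.

OFF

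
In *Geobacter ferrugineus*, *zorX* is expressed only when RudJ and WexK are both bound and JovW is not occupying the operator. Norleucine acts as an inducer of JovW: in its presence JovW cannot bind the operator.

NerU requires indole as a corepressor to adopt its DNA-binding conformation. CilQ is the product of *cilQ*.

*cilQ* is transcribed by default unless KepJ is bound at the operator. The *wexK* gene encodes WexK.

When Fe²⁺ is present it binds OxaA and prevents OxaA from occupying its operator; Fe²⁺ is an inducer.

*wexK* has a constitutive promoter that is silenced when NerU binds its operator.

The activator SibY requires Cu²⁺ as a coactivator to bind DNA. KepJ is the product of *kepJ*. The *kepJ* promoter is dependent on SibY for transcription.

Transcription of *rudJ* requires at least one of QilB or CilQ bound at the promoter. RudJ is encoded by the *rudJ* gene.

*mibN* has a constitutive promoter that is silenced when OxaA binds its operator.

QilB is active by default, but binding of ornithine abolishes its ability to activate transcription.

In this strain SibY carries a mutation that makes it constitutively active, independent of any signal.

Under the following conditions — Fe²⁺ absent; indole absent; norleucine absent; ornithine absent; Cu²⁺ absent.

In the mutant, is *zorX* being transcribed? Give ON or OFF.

OFF

Ornithine is absent, so QilB is active.
SibY is constitutively active in this strain.
No repressor is bound and SibY is active, so *kepJ* is transcribed.
So KepJ is produced and active.
With repressor KepJ bound, *cilQ* is not transcribed.
So CilQ is not produced.
Activator QilB is present, so *rudJ* is transcribed.
So RudJ is produced and active.
Indole is absent, so NerU is inactive.
With no repressor bound, *wexK* is transcribed.
So WexK is produced and active.
Norleucine is absent, so JovW is active.
With repressor JovW bound, *zorX* is not transcribed.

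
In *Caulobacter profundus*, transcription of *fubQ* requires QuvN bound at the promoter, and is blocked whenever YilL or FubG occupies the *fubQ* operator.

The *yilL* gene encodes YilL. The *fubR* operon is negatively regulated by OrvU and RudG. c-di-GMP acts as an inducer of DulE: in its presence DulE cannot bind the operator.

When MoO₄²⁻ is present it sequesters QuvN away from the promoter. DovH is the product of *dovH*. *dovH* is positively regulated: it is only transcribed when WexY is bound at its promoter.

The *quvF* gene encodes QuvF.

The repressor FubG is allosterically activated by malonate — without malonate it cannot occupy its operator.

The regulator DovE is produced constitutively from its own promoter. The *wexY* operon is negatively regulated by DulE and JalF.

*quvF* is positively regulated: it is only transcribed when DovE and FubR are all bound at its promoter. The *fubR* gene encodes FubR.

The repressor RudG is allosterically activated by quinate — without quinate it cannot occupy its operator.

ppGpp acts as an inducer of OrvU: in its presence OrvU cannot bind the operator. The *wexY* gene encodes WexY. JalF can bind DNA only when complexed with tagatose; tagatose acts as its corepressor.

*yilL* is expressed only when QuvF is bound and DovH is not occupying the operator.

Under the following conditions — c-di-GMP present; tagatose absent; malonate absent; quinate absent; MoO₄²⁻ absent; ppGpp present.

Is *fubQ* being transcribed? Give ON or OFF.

c-di-GMP is present, so DulE is inactive.
Tagatose is absent, so JalF is inactive.
With no repressor bound, *wexY* is transcribed.
So WexY is produced and active.
No repressor is bound and WexY is active, so *dovH* is transcribed.
So DovH is produced and active.
DovE is produced constitutively and is active.
ppGpp is present, so OrvU is inactive.
Quinate is absent, so RudG is inactive.
With no repressor bound, *fubR* is transcribed.
So FubR is produced and active.
No repressor is bound and DovE and FubR are active, so *quvF* is transcribed.
So QuvF is produced and active.
With repressor DovH bound, *yilL* is not transcribed.
So YilL is not produced.
Malonate is absent, so FubG is inactive.
MoO₄²⁻ is absent, so QuvN is active.
No repressor is bound and QuvN is active, so *fubQ* is transcribed.

ON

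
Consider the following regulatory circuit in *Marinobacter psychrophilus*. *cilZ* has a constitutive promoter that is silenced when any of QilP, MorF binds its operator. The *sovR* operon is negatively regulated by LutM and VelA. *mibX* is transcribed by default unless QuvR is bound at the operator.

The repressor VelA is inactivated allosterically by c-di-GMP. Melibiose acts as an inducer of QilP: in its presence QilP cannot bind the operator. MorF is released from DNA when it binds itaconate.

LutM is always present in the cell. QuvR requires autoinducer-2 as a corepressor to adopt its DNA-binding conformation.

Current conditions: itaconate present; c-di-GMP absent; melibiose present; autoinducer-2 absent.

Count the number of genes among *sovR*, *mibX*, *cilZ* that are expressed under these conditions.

LutM is produced constitutively and is active.
c-di-GMP is absent, so VelA is active.
With repressor LutM bound, *sovR* is not transcribed.
→ *sovR* is OFF.
Autoinducer-2 is absent, so QuvR is inactive.
With no repressor bound, *mibX* is transcribed.
→ *mibX* is ON.
Melibiose is present, so QilP is inactive.
Itaconate is present, so MorF is inactive.
With no repressor bound, *cilZ* is transcribed.
→ *cilZ* is ON.
2 of the 3 genes are transcribed.

2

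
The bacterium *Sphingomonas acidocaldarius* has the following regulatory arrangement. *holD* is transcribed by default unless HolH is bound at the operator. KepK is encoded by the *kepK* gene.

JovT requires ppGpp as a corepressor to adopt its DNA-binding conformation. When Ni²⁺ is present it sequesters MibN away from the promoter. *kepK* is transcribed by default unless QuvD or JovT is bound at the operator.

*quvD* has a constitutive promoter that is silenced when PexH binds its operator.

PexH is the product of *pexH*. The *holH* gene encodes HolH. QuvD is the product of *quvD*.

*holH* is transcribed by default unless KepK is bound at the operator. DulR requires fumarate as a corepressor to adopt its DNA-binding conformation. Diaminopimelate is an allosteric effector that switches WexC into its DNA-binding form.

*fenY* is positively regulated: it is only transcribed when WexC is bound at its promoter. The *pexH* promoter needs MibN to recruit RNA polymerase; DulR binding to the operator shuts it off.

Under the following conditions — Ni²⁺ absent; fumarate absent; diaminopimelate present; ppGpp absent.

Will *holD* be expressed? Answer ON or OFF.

Fumarate is absent, so DulR is inactive.
Ni²⁺ is absent, so MibN is active.
No repressor is bound and MibN is active, so *pexH* is transcribed.
So PexH is produced and active.
With repressor PexH bound, *quvD* is not transcribed.
So QuvD is not produced.
ppGpp is absent, so JovT is inactive.
With no repressor bound, *kepK* is transcribed.
So KepK is produced and active.
With repressor KepK bound, *holH* is not transcribed.
So HolH is not produced.
With no repressor bound, *holD* is transcribed.

ON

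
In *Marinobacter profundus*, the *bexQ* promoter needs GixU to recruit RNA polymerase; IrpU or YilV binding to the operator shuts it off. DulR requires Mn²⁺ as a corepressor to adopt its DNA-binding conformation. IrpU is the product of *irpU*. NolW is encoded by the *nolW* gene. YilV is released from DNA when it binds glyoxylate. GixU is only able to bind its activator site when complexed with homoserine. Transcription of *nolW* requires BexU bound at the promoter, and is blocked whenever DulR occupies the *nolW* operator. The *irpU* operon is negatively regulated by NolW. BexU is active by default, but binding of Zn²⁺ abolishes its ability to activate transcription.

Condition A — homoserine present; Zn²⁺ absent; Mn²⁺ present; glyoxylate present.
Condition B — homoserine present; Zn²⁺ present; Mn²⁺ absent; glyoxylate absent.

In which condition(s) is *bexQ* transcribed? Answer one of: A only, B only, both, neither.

neither

Condition A:
Homoserine is present, so GixU is active.
Zn²⁺ is absent, so BexU is active.
Mn²⁺ is present, so DulR is active.
With repressor DulR bound, *nolW* is not transcribed.
So NolW is not produced.
With no repressor bound, *irpU* is transcribed.
So IrpU is produced and active.
Glyoxylate is present, so YilV is inactive.
With repressor IrpU bound, *bexQ* is not transcribed.
→ *bexQ* is OFF in A.
Condition B:
Homoserine is present, so GixU is active.
Zn²⁺ is present, so BexU is inactive.
Mn²⁺ is absent, so DulR is inactive.
Required activator BexU is absent, so *nolW* is not transcribed.
So NolW is not produced.
With no repressor bound, *irpU* is transcribed.
So IrpU is produced and active.
Glyoxylate is absent, so YilV is active.
With repressor IrpU bound, *bexQ* is not transcribed.
→ *bexQ* is OFF in B.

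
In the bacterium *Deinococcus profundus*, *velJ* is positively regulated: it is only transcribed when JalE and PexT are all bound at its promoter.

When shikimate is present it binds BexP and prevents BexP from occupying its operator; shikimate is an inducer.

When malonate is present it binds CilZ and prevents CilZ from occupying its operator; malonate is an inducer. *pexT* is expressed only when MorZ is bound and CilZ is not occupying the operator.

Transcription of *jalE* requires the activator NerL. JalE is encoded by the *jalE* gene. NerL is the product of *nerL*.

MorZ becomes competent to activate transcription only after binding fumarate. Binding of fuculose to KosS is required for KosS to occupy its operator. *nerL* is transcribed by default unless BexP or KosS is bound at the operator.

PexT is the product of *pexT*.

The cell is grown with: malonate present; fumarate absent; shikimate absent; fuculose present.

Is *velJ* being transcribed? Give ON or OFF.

OFF

Shikimate is absent, so BexP is active.
Fuculose is present, so KosS is active.
With repressor BexP bound, *nerL* is not transcribed.
So NerL is not produced.
Required activator NerL is absent, so *jalE* is not transcribed.
So JalE is not produced.
Fumarate is absent, so MorZ is inactive.
Malonate is present, so CilZ is inactive.
Required activator MorZ is absent, so *pexT* is not transcribed.
So PexT is not produced.
Required activator JalE is absent, so *velJ* is not transcribed.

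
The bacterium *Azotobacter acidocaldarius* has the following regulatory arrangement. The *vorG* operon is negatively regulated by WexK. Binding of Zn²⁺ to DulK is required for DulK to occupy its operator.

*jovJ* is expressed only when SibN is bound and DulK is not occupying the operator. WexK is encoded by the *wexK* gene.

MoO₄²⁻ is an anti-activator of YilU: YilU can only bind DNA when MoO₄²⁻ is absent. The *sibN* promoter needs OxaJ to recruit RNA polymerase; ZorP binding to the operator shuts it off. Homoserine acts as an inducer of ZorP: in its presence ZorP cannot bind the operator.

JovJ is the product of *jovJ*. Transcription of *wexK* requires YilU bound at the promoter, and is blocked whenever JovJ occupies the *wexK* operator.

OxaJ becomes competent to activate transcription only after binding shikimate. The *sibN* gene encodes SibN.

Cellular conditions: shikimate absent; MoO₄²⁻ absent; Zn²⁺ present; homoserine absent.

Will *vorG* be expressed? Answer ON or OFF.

Homoserine is absent, so ZorP is active.
Shikimate is absent, so OxaJ is inactive.
With repressor ZorP bound, *sibN* is not transcribed.
So SibN is not produced.
Zn²⁺ is present, so DulK is active.
With repressor DulK bound, *jovJ* is not transcribed.
So JovJ is not produced.
MoO₄²⁻ is absent, so YilU is active.
No repressor is bound and YilU is active, so *wexK* is transcribed.
So WexK is produced and active.
With repressor WexK bound, *vorG* is not transcribed.

OFF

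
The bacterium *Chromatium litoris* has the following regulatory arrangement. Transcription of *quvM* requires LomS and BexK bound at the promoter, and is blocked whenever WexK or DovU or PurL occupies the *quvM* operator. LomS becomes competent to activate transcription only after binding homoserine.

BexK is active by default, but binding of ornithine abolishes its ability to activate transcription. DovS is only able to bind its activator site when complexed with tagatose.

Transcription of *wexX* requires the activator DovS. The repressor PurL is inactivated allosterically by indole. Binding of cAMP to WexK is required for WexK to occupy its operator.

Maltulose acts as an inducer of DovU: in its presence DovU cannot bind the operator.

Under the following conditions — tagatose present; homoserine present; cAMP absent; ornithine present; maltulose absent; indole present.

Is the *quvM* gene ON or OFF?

Homoserine is present, so LomS is active.
cAMP is absent, so WexK is inactive.
Ornithine is present, so BexK is inactive.
Maltulose is absent, so DovU is active.
Indole is present, so PurL is inactive.
With repressor DovU bound, *quvM* is not transcribed.

OFF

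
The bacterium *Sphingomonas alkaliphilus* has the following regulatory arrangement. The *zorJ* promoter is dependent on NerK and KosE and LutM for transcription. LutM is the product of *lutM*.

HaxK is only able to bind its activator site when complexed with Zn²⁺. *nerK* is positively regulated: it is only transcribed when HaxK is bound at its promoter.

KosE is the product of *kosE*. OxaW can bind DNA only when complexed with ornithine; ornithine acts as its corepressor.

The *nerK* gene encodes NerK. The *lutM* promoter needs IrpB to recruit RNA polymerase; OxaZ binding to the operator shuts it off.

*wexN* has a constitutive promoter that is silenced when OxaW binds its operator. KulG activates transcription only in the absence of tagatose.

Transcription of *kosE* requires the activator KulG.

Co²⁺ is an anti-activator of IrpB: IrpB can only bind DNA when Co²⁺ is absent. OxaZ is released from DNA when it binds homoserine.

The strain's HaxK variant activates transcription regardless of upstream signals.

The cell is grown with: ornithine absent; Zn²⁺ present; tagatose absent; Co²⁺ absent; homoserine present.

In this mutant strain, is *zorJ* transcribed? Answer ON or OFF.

HaxK is constitutively active in this strain.
No repressor is bound and HaxK is active, so *nerK* is transcribed.
So NerK is produced and active.
Tagatose is absent, so KulG is active.
No repressor is bound and KulG is active, so *kosE* is transcribed.
So KosE is produced and active.
Co²⁺ is absent, so IrpB is active.
Homoserine is present, so OxaZ is inactive.
No repressor is bound and IrpB is active, so *lutM* is transcribed.
So LutM is produced and active.
No repressor is bound and NerK and KosE and LutM are active, so *zorJ* is transcribed.

ON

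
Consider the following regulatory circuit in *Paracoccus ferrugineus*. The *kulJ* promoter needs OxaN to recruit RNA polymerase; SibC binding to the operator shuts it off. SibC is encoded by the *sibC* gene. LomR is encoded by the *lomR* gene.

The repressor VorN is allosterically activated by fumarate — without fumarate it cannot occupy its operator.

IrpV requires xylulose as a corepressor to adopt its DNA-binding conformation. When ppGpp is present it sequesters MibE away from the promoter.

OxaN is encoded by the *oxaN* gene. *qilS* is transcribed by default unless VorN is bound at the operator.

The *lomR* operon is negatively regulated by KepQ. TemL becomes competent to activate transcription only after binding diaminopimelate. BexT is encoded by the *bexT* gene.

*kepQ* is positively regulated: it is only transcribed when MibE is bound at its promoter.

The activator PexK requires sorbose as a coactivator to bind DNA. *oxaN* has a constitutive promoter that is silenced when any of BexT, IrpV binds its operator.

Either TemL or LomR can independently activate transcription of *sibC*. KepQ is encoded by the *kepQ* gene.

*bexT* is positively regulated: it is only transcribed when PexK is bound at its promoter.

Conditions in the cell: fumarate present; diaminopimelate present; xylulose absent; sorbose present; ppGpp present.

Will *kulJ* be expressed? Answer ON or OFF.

OFF

Diaminopimelate is present, so TemL is active.
ppGpp is present, so MibE is inactive.
Required activator MibE is absent, so *kepQ* is not transcribed.
So KepQ is not produced.
With no repressor bound, *lomR* is transcribed.
So LomR is produced and active.
Activator TemL is present, so *sibC* is transcribed.
So SibC is produced and active.
Sorbose is present, so PexK is active.
No repressor is bound and PexK is active, so *bexT* is transcribed.
So BexT is produced and active.
Xylulose is absent, so IrpV is inactive.
With repressor BexT bound, *oxaN* is not transcribed.
So OxaN is not produced.
With repressor SibC bound, *kulJ* is not transcribed.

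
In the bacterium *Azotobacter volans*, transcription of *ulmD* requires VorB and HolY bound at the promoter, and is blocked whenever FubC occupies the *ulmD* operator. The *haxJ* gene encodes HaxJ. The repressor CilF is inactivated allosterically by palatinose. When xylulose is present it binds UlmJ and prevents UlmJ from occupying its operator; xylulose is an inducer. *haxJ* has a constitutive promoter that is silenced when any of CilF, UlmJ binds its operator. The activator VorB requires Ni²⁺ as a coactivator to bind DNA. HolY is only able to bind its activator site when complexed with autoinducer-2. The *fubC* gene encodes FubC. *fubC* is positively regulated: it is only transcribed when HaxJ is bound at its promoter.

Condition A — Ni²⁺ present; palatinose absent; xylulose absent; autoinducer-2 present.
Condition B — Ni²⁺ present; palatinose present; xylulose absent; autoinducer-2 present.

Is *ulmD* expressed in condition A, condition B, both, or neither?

both

Condition A:
Ni²⁺ is present, so VorB is active.
Palatinose is absent, so CilF is active.
Xylulose is absent, so UlmJ is active.
With repressor CilF bound, *haxJ* is not transcribed.
So HaxJ is not produced.
Required activator HaxJ is absent, so *fubC* is not transcribed.
So FubC is not produced.
Autoinducer-2 is present, so HolY is active.
No repressor is bound and VorB and HolY are active, so *ulmD* is transcribed.
→ *ulmD* is ON in A.
Condition B:
Ni²⁺ is present, so VorB is active.
Palatinose is present, so CilF is inactive.
Xylulose is absent, so UlmJ is active.
With repressor UlmJ bound, *haxJ* is not transcribed.
So HaxJ is not produced.
Required activator HaxJ is absent, so *fubC* is not transcribed.
So FubC is not produced.
Autoinducer-2 is present, so HolY is active.
No repressor is bound and VorB and HolY are active, so *ulmD* is transcribed.
→ *ulmD* is ON in B.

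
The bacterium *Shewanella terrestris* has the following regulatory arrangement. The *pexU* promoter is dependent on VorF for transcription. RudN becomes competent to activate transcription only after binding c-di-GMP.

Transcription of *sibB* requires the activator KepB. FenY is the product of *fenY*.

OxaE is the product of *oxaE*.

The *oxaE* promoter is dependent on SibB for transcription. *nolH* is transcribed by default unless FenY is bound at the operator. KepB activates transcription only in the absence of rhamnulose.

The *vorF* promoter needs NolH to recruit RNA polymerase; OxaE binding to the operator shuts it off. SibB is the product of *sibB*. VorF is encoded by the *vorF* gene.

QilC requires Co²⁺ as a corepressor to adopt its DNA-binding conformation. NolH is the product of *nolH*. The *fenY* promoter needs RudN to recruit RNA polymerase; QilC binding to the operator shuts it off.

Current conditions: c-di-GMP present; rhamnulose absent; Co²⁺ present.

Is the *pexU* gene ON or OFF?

OFF

Rhamnulose is absent, so KepB is active.
No repressor is bound and KepB is active, so *sibB* is transcribed.
So SibB is produced and active.
No repressor is bound and SibB is active, so *oxaE* is transcribed.
So OxaE is produced and active.
c-di-GMP is present, so RudN is active.
Co²⁺ is present, so QilC is active.
With repressor QilC bound, *fenY* is not transcribed.
So FenY is not produced.
With no repressor bound, *nolH* is transcribed.
So NolH is produced and active.
With repressor OxaE bound, *vorF* is not transcribed.
So VorF is not produced.
Required activator VorF is absent, so *pexU* is not transcribed.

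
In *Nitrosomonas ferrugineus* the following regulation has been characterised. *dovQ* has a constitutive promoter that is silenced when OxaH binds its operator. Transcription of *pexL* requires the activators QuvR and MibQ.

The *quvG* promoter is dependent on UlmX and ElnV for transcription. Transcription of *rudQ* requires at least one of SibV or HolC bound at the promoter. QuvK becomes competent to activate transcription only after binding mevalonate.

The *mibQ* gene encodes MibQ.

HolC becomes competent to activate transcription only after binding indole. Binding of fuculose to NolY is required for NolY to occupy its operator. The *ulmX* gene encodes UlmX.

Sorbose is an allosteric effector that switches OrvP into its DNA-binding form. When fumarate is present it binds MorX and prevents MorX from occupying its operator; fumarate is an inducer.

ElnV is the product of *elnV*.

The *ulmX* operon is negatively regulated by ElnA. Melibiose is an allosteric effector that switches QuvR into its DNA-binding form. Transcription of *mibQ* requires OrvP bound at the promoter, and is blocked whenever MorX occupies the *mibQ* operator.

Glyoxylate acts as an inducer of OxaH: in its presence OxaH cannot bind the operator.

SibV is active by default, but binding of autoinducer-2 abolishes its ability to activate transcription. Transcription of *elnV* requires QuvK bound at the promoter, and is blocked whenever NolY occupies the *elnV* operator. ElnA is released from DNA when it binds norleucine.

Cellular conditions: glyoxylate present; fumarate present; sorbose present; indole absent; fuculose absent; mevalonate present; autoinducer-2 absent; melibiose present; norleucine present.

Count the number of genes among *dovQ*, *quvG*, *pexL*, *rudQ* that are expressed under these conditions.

4

Glyoxylate is present, so OxaH is inactive.
With no repressor bound, *dovQ* is transcribed.
→ *dovQ* is ON.
Norleucine is present, so ElnA is inactive.
With no repressor bound, *ulmX* is transcribed.
So UlmX is produced and active.
Mevalonate is present, so QuvK is active.
Fuculose is absent, so NolY is inactive.
No repressor is bound and QuvK is active, so *elnV* is transcribed.
So ElnV is produced and active.
No repressor is bound and UlmX and ElnV are active, so *quvG* is transcribed.
→ *quvG* is ON.
Melibiose is present, so QuvR is active.
Fumarate is present, so MorX is inactive.
Sorbose is present, so OrvP is active.
No repressor is bound and OrvP is active, so *mibQ* is transcribed.
So MibQ is produced and active.
No repressor is bound and QuvR and MibQ are active, so *pexL* is transcribed.
→ *pexL* is ON.
Autoinducer-2 is absent, so SibV is active.
Indole is absent, so HolC is inactive.
Activator SibV is present, so *rudQ* is transcribed.
→ *rudQ* is ON.
4 of the 4 genes are transcribed.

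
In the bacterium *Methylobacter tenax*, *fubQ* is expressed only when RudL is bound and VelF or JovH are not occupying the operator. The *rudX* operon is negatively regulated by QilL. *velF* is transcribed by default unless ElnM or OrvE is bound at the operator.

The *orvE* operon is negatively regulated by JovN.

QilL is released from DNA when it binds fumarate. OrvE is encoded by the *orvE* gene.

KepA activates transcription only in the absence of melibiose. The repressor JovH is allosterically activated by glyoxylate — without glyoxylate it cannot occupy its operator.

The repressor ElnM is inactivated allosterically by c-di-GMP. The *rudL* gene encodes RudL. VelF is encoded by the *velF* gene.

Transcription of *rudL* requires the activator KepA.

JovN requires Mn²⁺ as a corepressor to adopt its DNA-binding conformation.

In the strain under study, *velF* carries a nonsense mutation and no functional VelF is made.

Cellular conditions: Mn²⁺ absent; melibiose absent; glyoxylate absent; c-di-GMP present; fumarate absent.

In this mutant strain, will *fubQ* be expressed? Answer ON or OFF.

VelF is non-functional in this strain, so it has no effect.
Glyoxylate is absent, so JovH is inactive.
Melibiose is absent, so KepA is active.
No repressor is bound and KepA is active, so *rudL* is transcribed.
So RudL is produced and active.
No repressor is bound and RudL is active, so *fubQ* is transcribed.

ON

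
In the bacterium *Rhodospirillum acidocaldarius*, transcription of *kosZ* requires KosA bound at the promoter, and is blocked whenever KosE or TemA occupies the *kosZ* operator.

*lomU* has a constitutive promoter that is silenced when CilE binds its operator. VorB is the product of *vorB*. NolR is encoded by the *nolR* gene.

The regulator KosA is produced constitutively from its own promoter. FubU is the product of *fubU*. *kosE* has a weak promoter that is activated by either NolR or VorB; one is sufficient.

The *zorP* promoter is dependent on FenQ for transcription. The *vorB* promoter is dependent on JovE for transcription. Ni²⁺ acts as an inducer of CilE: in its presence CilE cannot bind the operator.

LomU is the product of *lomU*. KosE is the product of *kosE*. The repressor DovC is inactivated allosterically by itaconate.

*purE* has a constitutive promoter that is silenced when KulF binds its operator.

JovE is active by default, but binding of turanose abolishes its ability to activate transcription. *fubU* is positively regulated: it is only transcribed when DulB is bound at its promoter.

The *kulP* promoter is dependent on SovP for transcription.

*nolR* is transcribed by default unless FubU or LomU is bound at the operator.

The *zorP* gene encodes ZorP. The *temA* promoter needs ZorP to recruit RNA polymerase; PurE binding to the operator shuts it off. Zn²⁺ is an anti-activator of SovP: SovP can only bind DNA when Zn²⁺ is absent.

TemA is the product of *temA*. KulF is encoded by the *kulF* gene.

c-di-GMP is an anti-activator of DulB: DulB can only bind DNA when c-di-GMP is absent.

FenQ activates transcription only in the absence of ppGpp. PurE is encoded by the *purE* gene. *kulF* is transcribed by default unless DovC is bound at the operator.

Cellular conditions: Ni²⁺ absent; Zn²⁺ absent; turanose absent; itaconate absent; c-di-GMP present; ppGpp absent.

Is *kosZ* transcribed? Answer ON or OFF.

c-di-GMP is present, so DulB is inactive.
Required activator DulB is absent, so *fubU* is not transcribed.
So FubU is not produced.
Ni²⁺ is absent, so CilE is active.
With repressor CilE bound, *lomU* is not transcribed.
So LomU is not produced.
With no repressor bound, *nolR* is transcribed.
So NolR is produced and active.
Turanose is absent, so JovE is active.
No repressor is bound and JovE is active, so *vorB* is transcribed.
So VorB is produced and active.
Activator NolR is present, so *kosE* is transcribed.
So KosE is produced and active.
ppGpp is absent, so FenQ is active.
No repressor is bound and FenQ is active, so *zorP* is transcribed.
So ZorP is produced and active.
Itaconate is absent, so DovC is active.
With repressor DovC bound, *kulF* is not transcribed.
So KulF is not produced.
With no repressor bound, *purE* is transcribed.
So PurE is produced and active.
With repressor PurE bound, *temA* is not transcribed.
So TemA is not produced.
KosA is produced constitutively and is active.
With repressor KosE bound, *kosZ* is not transcribed.

OFF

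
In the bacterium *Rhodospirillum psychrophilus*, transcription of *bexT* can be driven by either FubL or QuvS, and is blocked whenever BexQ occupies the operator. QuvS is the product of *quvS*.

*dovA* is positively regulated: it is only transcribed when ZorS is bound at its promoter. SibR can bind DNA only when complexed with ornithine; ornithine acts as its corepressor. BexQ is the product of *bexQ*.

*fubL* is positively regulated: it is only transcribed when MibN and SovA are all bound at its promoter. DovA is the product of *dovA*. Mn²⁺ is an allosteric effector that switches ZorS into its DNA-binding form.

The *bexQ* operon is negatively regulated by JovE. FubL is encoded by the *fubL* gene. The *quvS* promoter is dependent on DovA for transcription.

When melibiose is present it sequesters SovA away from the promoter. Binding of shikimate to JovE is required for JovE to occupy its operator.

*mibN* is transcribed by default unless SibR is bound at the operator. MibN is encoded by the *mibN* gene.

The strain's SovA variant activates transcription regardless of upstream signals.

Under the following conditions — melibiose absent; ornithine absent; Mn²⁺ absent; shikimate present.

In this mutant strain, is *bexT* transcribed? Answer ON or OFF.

Shikimate is present, so JovE is active.
With repressor JovE bound, *bexQ* is not transcribed.
So BexQ is not produced.
Ornithine is absent, so SibR is inactive.
With no repressor bound, *mibN* is transcribed.
So MibN is produced and active.
SovA is constitutively active in this strain.
No repressor is bound and MibN and SovA are active, so *fubL* is transcribed.
So FubL is produced and active.
Mn²⁺ is absent, so ZorS is inactive.
Required activator ZorS is absent, so *dovA* is not transcribed.
So DovA is not produced.
Required activator DovA is absent, so *quvS* is not transcribed.
So QuvS is not produced.
Activator FubL is present, so *bexT* is transcribed.

ON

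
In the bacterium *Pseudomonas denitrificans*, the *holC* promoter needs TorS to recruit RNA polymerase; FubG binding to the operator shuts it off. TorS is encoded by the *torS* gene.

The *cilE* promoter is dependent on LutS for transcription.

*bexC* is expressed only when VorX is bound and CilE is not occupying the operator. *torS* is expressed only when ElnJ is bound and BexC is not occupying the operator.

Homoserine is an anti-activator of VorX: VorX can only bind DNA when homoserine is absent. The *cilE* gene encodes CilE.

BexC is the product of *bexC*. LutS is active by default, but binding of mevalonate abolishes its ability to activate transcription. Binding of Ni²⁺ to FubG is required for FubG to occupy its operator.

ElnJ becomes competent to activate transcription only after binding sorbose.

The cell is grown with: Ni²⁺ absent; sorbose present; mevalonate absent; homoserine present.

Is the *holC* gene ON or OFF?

ON

Ni²⁺ is absent, so FubG is inactive.
Homoserine is present, so VorX is inactive.
Mevalonate is absent, so LutS is active.
No repressor is bound and LutS is active, so *cilE* is transcribed.
So CilE is produced and active.
With repressor CilE bound, *bexC* is not transcribed.
So BexC is not produced.
Sorbose is present, so ElnJ is active.
No repressor is bound and ElnJ is active, so *torS* is transcribed.
So TorS is produced and active.
No repressor is bound and TorS is active, so *holC* is transcribed.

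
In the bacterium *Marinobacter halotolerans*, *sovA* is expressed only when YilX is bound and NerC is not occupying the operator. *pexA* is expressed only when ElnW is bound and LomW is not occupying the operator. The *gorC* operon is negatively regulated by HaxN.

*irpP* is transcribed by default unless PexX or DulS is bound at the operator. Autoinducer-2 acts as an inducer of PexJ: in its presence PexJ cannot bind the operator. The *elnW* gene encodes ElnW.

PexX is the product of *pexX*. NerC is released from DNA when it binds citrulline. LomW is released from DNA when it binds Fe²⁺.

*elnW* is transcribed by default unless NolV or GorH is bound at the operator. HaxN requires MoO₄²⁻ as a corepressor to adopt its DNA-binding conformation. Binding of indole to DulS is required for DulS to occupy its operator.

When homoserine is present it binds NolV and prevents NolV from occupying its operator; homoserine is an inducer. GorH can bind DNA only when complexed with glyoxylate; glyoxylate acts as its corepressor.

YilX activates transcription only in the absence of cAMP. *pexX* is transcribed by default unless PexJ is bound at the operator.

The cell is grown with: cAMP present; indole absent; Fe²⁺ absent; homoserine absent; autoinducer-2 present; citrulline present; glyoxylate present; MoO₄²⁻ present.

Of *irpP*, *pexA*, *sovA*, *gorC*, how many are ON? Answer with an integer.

0

Autoinducer-2 is present, so PexJ is inactive.
With no repressor bound, *pexX* is transcribed.
So PexX is produced and active.
Indole is absent, so DulS is inactive.
With repressor PexX bound, *irpP* is not transcribed.
→ *irpP* is OFF.
Homoserine is absent, so NolV is active.
Glyoxylate is present, so GorH is active.
With repressor NolV bound, *elnW* is not transcribed.
So ElnW is not produced.
Fe²⁺ is absent, so LomW is active.
With repressor LomW bound, *pexA* is not transcribed.
→ *pexA* is OFF.
Citrulline is present, so NerC is inactive.
cAMP is present, so YilX is inactive.
Required activator YilX is absent, so *sovA* is not transcribed.
→ *sovA* is OFF.
MoO₄²⁻ is present, so HaxN is active.
With repressor HaxN bound, *gorC* is not transcribed.
→ *gorC* is OFF.
0 of the 4 genes are transcribed.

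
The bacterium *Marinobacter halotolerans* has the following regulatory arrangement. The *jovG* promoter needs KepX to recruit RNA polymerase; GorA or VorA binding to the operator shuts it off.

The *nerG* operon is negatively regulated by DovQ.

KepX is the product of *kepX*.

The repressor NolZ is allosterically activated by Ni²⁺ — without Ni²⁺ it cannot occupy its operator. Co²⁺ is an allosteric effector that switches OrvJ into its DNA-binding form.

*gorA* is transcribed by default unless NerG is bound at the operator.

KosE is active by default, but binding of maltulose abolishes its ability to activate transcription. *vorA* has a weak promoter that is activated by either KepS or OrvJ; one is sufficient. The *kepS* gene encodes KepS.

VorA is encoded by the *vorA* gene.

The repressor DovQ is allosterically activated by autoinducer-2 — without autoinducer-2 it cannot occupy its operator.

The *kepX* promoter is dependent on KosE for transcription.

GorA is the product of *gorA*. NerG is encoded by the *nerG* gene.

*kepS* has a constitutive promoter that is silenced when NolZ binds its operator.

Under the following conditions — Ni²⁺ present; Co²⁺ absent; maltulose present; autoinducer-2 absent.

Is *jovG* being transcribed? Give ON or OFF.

OFF

Maltulose is present, so KosE is inactive.
Required activator KosE is absent, so *kepX* is not transcribed.
So KepX is not produced.
Autoinducer-2 is absent, so DovQ is inactive.
With no repressor bound, *nerG* is transcribed.
So NerG is produced and active.
With repressor NerG bound, *gorA* is not transcribed.
So GorA is not produced.
Ni²⁺ is present, so NolZ is active.
With repressor NolZ bound, *kepS* is not transcribed.
So KepS is not produced.
Co²⁺ is absent, so OrvJ is inactive.
No activator is available at the *vorA* promoter, so *vorA* is not transcribed.
So VorA is not produced.
Required activator KepX is absent, so *jovG* is not transcribed.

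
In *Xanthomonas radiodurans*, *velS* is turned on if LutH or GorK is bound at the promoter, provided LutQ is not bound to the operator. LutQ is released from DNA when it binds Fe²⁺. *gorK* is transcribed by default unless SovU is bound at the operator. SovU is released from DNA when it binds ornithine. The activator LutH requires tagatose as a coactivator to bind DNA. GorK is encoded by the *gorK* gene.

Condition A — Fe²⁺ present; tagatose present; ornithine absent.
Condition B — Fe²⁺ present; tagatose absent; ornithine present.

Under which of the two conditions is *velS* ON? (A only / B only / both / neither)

Condition A:
Fe²⁺ is present, so LutQ is inactive.
Tagatose is present, so LutH is active.
Ornithine is absent, so SovU is active.
With repressor SovU bound, *gorK* is not transcribed.
So GorK is not produced.
Activator LutH is present, so *velS* is transcribed.
→ *velS* is ON in A.
Condition B:
Fe²⁺ is present, so LutQ is inactive.
Tagatose is absent, so LutH is inactive.
Ornithine is present, so SovU is inactive.
With no repressor bound, *gorK* is transcribed.
So GorK is produced and active.
Activator GorK is present, so *velS* is transcribed.
→ *velS* is ON in B.

both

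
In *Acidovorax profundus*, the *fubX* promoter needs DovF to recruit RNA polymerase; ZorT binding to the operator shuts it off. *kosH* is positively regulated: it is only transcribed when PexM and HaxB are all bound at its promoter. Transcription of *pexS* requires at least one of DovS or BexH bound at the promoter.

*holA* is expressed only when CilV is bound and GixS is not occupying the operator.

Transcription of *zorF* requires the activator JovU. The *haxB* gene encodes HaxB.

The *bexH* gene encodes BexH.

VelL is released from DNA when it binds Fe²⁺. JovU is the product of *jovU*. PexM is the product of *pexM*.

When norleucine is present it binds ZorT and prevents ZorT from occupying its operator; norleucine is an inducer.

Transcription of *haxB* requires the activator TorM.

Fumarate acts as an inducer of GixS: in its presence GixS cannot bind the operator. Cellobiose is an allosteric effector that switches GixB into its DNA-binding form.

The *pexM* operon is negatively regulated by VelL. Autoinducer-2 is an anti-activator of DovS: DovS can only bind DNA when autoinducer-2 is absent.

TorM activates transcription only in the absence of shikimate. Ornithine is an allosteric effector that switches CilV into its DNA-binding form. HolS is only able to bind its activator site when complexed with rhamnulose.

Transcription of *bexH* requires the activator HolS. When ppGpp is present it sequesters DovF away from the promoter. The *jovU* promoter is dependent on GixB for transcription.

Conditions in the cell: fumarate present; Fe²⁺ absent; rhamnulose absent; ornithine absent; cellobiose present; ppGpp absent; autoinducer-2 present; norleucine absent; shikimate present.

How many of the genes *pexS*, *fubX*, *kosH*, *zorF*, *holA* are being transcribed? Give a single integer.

Autoinducer-2 is present, so DovS is inactive.
Rhamnulose is absent, so HolS is inactive.
Required activator HolS is absent, so *bexH* is not transcribed.
So BexH is not produced.
No activator is available at the *pexS* promoter, so *pexS* is not transcribed.
→ *pexS* is OFF.
ppGpp is absent, so DovF is active.
Norleucine is absent, so ZorT is active.
With repressor ZorT bound, *fubX* is not transcribed.
→ *fubX* is OFF.
Fe²⁺ is absent, so VelL is active.
With repressor VelL bound, *pexM* is not transcribed.
So PexM is not produced.
Shikimate is present, so TorM is inactive.
Required activator TorM is absent, so *haxB* is not transcribed.
So HaxB is not produced.
Required activator PexM is absent, so *kosH* is not transcribed.
→ *kosH* is OFF.
Cellobiose is present, so GixB is active.
No repressor is bound and GixB is active, so *jovU* is transcribed.
So JovU is produced and active.
No repressor is bound and JovU is active, so *zorF* is transcribed.
→ *zorF* is ON.
Fumarate is present, so GixS is inactive.
Ornithine is absent, so CilV is inactive.
Required activator CilV is absent, so *holA* is not transcribed.
→ *holA* is OFF.
1 of the 5 genes is transcribed.

1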